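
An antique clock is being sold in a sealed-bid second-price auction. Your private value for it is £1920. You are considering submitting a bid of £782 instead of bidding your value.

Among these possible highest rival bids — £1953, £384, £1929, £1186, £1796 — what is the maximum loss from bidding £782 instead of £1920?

£1953: same outcome either way → loss £0.
£384: same outcome either way → loss £0.
£1929: same outcome either way → loss £0.
£1186: truthful gives £734, deviation gives £0 → loss £734.
£1796: truthful gives £124, deviation gives £0 → loss £124.
Maximum loss: £734.

£734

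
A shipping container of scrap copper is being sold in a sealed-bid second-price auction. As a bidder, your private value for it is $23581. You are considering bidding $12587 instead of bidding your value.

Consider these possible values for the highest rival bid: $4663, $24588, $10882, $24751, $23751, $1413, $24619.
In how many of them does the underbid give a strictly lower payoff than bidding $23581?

0

The deviation hurts exactly when the highest competing bid lies strictly between $12587 and $23581 — underbidding then forfeits a profitable win.
$4663: below both → same outcome either way.
$24588: above both → same outcome either way.
$10882: below both → same outcome either way.
$24751: above both → same outcome either way.
$23751: above both → same outcome either way.
$1413: below both → same outcome either way.
$24619: above both → same outcome either way.
Count: 0.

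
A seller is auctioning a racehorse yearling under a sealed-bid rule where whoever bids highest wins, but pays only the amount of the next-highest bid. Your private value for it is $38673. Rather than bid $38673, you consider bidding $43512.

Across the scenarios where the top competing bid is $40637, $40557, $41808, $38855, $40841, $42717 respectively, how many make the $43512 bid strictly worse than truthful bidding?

6

The deviation hurts exactly when the highest competing bid lies strictly between $38673 and $43512 — overbidding then wins at a price above your value.
$40637: inside the interval → strictly worse (loss $1964).
$40557: inside the interval → strictly worse (loss $1884).
$41808: inside the interval → strictly worse (loss $3135).
$38855: inside the interval → strictly worse (loss $182).
$40841: inside the interval → strictly worse (loss $2168).
$42717: inside the interval → strictly worse (loss $4044).
Count: 6.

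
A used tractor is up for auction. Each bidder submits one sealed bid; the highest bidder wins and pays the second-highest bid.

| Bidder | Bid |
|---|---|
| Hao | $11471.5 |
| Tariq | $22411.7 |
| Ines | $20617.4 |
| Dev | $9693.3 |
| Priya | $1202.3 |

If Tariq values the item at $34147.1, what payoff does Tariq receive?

Highest bid: Tariq at $22411.7, so Tariq wins.
Second-highest bid: Ines at $20617.4 — that is the price the winner pays.
Tariq's payoff = value − price = $34147.1 − $20617.4 = $13529.7.

$13529.7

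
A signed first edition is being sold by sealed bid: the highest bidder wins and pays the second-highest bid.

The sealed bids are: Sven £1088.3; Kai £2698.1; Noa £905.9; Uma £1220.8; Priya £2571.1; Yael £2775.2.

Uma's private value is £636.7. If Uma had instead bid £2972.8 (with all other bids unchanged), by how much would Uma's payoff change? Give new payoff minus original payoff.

−£2138.5

The highest bid among the other bidders is £2775.2; Uma's bid doesn't change that.
Original bid £1220.8: Uma is not highest (top rival bid is £2775.2); payoff £0.
Alternative bid £2972.8: Uma is highest, pays the top rival bid £2775.2; payoff £636.7 − £2775.2 = −£2138.5.
Change in payoff = −£2138.5 − (£0) = −£2138.5.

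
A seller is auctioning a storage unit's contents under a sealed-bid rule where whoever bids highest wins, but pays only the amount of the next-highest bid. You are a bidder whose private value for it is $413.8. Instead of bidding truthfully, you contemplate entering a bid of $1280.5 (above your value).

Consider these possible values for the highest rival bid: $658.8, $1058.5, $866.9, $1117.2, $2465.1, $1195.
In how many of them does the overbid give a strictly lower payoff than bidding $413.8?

The deviation hurts exactly when the highest competing bid lies strictly between $413.8 and $1280.5 — overbidding then wins at a price above your value.
$658.8: inside the interval → strictly worse (loss $245).
$1058.5: inside the interval → strictly worse (loss $644.7).
$866.9: inside the interval → strictly worse (loss $453.1).
$1117.2: inside the interval → strictly worse (loss $703.4).
$2465.1: above both → same outcome either way.
$1195: inside the interval → strictly worse (loss $781.2).
Count: 5.

5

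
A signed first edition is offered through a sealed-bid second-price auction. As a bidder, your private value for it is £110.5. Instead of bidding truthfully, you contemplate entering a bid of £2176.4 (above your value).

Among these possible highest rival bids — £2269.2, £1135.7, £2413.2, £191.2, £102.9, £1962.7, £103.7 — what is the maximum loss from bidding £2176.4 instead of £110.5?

£2269.2: same outcome either way → loss £0.
£1135.7: truthful gives £0, deviation gives −£1025.2 → loss £1025.2.
£2413.2: same outcome either way → loss £0.
£191.2: truthful gives £0, deviation gives −£80.7 → loss £80.7.
£102.9: same outcome either way → loss £0.
£1962.7: truthful gives £0, deviation gives −£1852.2 → loss £1852.2.
£103.7: same outcome either way → loss £0.
Maximum loss: £1852.2.

£1852.2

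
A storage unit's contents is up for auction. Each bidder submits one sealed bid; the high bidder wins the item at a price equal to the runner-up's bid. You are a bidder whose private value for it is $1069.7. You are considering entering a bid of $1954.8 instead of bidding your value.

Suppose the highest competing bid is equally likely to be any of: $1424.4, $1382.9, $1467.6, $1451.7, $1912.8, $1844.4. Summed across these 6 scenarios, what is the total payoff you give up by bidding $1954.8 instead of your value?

The deviation costs you only when the competing bid falls strictly between $1069.7 and $1954.8; elsewhere both bids give the same outcome.
$1424.4: truthful payoff $0, deviation payoff −$354.7 → loss $354.7.
$1382.9: truthful payoff $0, deviation payoff −$313.2 → loss $313.2.
$1467.6: truthful payoff $0, deviation payoff −$397.9 → loss $397.9.
$1451.7: truthful payoff $0, deviation payoff −$382 → loss $382.
$1912.8: truthful payoff $0, deviation payoff −$843.1 → loss $843.1.
$1844.4: truthful payoff $0, deviation payoff −$774.7 → loss $774.7.
Total loss = $354.7 + $313.2 + $397.9 + $382 + $843.1 + $774.7 = $3065.6.
In a second-price auction your bid sets only whether you win, not what you pay, so bidding your true value is weakly dominant.

$3065.6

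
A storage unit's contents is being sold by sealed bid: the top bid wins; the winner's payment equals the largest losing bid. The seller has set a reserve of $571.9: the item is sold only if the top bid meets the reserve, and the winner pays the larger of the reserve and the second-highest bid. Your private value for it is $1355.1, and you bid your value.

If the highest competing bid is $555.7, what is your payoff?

$783.2

Your bid $1355.1 is the highest and exceeds the reserve.
Price = max(second-highest bid, reserve) = max($555.7, $571.9) = $571.9.
Payoff = $1355.1 − $571.9 = $783.2.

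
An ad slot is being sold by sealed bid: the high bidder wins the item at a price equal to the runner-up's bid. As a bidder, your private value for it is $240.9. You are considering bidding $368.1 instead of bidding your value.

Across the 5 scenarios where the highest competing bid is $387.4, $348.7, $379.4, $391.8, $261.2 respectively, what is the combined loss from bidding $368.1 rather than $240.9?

The deviation costs you only when the competing bid falls strictly between $240.9 and $368.1; elsewhere both bids give the same outcome.
$387.4: outcomes coincide → loss $0.
$348.7: truthful payoff $0, deviation payoff −$107.8 → loss $107.8.
$379.4: outcomes coincide → loss $0.
$391.8: outcomes coincide → loss $0.
$261.2: truthful payoff $0, deviation payoff −$20.3 → loss $20.3.
Total loss = $107.8 + $20.3 = $128.1.

$128.1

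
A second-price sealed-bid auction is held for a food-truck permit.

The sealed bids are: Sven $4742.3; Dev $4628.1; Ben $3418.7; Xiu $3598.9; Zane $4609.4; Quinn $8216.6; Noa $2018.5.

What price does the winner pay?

$4742.3

Highest bid: Quinn at $8216.6, so Quinn wins.
Second-highest bid: Sven at $4742.3 — that is the price the winner pays.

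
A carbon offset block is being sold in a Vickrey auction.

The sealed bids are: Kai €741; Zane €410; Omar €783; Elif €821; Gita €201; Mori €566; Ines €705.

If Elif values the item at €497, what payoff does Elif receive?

Highest bid: Elif at €821, so Elif wins.
Second-highest bid: Omar at €783 — that is the price the winner pays.
Elif's payoff = value − price = €497 − €783 = −€286.

−€286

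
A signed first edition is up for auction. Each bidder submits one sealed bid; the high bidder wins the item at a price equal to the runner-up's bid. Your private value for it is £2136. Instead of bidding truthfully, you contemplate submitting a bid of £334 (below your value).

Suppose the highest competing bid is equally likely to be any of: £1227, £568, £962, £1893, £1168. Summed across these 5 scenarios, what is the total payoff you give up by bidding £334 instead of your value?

£4862

The deviation costs you only when the competing bid falls strictly between £334 and £2136; elsewhere both bids give the same outcome.
£1227: truthful payoff £909, deviation payoff £0 → loss £909.
£568: truthful payoff £1568, deviation payoff £0 → loss £1568.
£962: truthful payoff £1174, deviation payoff £0 → loss £1174.
£1893: truthful payoff £243, deviation payoff £0 → loss £243.
£1168: truthful payoff £968, deviation payoff £0 → loss £968.
Total loss = £909 + £1568 + £1174 + £243 + £968 = £4862.
Because the price is fixed by the runner-up's bid, deviating from your value can only change a good outcome into a bad one — never the reverse.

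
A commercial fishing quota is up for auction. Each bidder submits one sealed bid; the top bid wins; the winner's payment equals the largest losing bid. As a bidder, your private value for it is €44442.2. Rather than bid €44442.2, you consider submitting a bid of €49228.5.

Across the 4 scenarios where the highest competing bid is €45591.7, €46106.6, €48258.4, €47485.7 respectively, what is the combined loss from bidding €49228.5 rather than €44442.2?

€9673.6

The deviation costs you only when the competing bid falls strictly between €44442.2 and €49228.5; elsewhere both bids give the same outcome.
€45591.7: truthful payoff €0, deviation payoff −€1149.5 → loss €1149.5.
€46106.6: truthful payoff €0, deviation payoff −€1664.4 → loss €1664.4.
€48258.4: truthful payoff €0, deviation payoff −€3816.2 → loss €3816.2.
€47485.7: truthful payoff €0, deviation payoff −€3043.5 → loss €3043.5.
Total loss = €1149.5 + €1664.4 + €3816.2 + €3043.5 = €9673.6.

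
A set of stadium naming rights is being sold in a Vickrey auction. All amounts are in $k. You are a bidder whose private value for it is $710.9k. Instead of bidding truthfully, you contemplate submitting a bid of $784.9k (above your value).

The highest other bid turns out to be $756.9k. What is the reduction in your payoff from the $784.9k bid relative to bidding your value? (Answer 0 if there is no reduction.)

Bidding your value $710.9k: you lose (since $710.9k < $756.9k). Payoff $0k.
Bidding $784.9k: you win and pay $756.9k. Payoff $710.9k − $756.9k = −$46k.
The competing bid $756.9k lies between your value and your inflated bid, so overbidding wins an item priced above your value.
Loss from deviating = $0k − (−$46k) = $46k.
Because the price is fixed by the runner-up's bid, deviating from your value can only change a good outcome into a bad one — never the reverse.

$46k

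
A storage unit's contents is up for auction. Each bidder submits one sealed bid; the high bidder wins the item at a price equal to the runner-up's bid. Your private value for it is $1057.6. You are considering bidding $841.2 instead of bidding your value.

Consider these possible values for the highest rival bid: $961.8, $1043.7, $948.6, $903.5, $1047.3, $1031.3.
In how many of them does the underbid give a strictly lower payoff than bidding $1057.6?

6

The deviation hurts exactly when the highest competing bid lies strictly between $841.2 and $1057.6 — underbidding then forfeits a profitable win.
$961.8: inside the interval → strictly worse (loss $95.8).
$1043.7: inside the interval → strictly worse (loss $13.9).
$948.6: inside the interval → strictly worse (loss $109).
$903.5: inside the interval → strictly worse (loss $154.1).
$1047.3: inside the interval → strictly worse (loss $10.3).
$1031.3: inside the interval → strictly worse (loss $26.3).
Count: 6.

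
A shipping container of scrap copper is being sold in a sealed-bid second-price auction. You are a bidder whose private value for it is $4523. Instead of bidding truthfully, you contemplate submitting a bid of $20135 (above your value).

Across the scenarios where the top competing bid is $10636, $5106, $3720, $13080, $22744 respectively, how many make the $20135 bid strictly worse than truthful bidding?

The deviation hurts exactly when the highest competing bid lies strictly between $4523 and $20135 — overbidding then wins at a price above your value.
$10636: inside the interval → strictly worse (loss $6113).
$5106: inside the interval → strictly worse (loss $583).
$3720: below both → same outcome either way.
$13080: inside the interval → strictly worse (loss $8557).
$22744: above both → same outcome either way.
Count: 3.

3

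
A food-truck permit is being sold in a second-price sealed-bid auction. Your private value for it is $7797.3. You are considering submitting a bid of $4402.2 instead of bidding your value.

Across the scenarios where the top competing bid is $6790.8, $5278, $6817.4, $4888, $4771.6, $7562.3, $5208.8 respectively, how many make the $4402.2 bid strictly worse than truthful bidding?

7

The deviation hurts exactly when the highest competing bid lies strictly between $4402.2 and $7797.3 — underbidding then forfeits a profitable win.
$6790.8: inside the interval → strictly worse (loss $1006.5).
$5278: inside the interval → strictly worse (loss $2519.3).
$6817.4: inside the interval → strictly worse (loss $979.9).
$4888: inside the interval → strictly worse (loss $2909.3).
$4771.6: inside the interval → strictly worse (loss $3025.7).
$7562.3: inside the interval → strictly worse (loss $235).
$5208.8: inside the interval → strictly worse (loss $2588.5).
Count: 7.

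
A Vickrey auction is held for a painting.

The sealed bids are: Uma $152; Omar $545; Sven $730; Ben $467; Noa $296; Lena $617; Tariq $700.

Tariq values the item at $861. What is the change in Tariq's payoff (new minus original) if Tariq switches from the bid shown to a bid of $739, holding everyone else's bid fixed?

The highest bid among the other bidders is $730; Tariq's bid doesn't change that.
Original bid $700: Tariq is not highest (top rival bid is $730); payoff $0.
Alternative bid $739: Tariq is highest, pays the top rival bid $730; payoff $861 − $730 = $131.
Change in payoff = $131 − ($0) = $131.

$131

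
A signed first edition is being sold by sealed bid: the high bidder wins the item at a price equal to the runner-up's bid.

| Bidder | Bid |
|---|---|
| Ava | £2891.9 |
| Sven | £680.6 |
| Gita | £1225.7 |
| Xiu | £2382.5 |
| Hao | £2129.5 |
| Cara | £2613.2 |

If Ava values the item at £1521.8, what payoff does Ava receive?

Highest bid: Ava at £2891.9, so Ava wins.
Second-highest bid: Cara at £2613.2 — that is the price the winner pays.
Ava's payoff = value − price = £1521.8 − £2613.2 = −£1091.4.

−£1091.4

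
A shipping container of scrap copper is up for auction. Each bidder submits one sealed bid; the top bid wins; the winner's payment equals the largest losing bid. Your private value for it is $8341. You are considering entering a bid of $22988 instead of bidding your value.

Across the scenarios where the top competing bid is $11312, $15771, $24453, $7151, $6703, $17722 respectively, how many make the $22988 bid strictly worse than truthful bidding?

3

The deviation hurts exactly when the highest competing bid lies strictly between $8341 and $22988 — overbidding then wins at a price above your value.
$11312: inside the interval → strictly worse (loss $2971).
$15771: inside the interval → strictly worse (loss $7430).
$24453: above both → same outcome either way.
$7151: below both → same outcome either way.
$6703: below both → same outcome either way.
$17722: inside the interval → strictly worse (loss $9381).
Count: 3.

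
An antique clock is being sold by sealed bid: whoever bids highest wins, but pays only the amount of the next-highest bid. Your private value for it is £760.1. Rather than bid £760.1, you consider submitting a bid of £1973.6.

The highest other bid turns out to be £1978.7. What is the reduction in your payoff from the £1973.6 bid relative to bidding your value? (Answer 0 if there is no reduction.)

£0

Bidding your value £760.1: you lose (since £760.1 < £1978.7). Payoff £0.
Bidding £1973.6: you lose. Payoff £0.
Difference = £0 − £0 = £0; both bids lead to the same outcome because the competing bid is above both your value and your alternative bid.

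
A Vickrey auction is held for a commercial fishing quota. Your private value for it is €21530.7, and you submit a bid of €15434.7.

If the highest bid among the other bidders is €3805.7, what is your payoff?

Your bid €15434.7 exceeds the highest competing bid €3805.7, so you win.
In a second-price auction the winner pays the second-highest bid, €3805.7.
Payoff = value − price = €21530.7 − €3805.7 = €17725.

€17725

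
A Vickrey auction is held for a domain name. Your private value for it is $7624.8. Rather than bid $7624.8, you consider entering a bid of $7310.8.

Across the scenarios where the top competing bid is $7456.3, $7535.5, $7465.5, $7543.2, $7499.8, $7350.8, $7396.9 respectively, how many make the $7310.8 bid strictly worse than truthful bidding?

The deviation hurts exactly when the highest competing bid lies strictly between $7310.8 and $7624.8 — underbidding then forfeits a profitable win.
$7456.3: inside the interval → strictly worse (loss $168.5).
$7535.5: inside the interval → strictly worse (loss $89.3).
$7465.5: inside the interval → strictly worse (loss $159.3).
$7543.2: inside the interval → strictly worse (loss $81.6).
$7499.8: inside the interval → strictly worse (loss $125).
$7350.8: inside the interval → strictly worse (loss $274).
$7396.9: inside the interval → strictly worse (loss $227.9).
Count: 7.

7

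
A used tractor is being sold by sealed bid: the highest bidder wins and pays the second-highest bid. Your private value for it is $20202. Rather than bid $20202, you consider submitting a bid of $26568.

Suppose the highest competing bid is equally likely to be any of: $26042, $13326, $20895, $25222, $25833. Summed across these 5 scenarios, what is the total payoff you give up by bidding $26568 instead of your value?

The deviation costs you only when the competing bid falls strictly between $20202 and $26568; elsewhere both bids give the same outcome.
$26042: truthful payoff $0, deviation payoff −$5840 → loss $5840.
$13326: outcomes coincide → loss $0.
$20895: truthful payoff $0, deviation payoff −$693 → loss $693.
$25222: truthful payoff $0, deviation payoff −$5020 → loss $5020.
$25833: truthful payoff $0, deviation payoff −$5631 → loss $5631.
Total loss = $5840 + $693 + $5020 + $5631 = $17184.

$17184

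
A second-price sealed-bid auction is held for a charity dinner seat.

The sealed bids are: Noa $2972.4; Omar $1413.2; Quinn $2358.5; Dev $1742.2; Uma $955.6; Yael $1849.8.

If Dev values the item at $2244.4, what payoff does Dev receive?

$0

Highest bid: Noa at $2972.4, so Noa wins.
Second-highest bid: Quinn at $2358.5 — that is the price the winner pays.
Dev did not win, so Dev pays nothing and receives nothing: payoff $0.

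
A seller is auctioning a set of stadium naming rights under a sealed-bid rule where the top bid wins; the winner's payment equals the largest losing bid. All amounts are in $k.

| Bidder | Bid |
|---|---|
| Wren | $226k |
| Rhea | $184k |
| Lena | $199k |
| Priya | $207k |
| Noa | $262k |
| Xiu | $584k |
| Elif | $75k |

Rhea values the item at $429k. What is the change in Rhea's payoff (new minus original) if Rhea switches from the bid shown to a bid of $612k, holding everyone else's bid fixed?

The highest bid among the other bidders is $584k; Rhea's bid doesn't change that.
Original bid $184k: Rhea is not highest (top rival bid is $584k); payoff $0k.
Alternative bid $612k: Rhea is highest, pays the top rival bid $584k; payoff $429k − $584k = −$155k.
Change in payoff = −$155k − ($0k) = −$155k.

−$155k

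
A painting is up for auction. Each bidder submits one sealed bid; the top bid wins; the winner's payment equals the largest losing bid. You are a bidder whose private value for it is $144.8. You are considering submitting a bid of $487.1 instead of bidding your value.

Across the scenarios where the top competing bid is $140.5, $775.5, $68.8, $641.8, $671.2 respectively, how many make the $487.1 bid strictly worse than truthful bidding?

The deviation hurts exactly when the highest competing bid lies strictly between $144.8 and $487.1 — overbidding then wins at a price above your value.
$140.5: below both → same outcome either way.
$775.5: above both → same outcome either way.
$68.8: below both → same outcome either way.
$641.8: above both → same outcome either way.
$671.2: above both → same outcome either way.
Count: 0.

0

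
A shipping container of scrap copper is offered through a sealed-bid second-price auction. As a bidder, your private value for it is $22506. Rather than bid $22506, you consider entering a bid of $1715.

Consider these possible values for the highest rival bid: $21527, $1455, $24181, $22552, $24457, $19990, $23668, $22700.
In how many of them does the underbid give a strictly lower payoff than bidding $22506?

The deviation hurts exactly when the highest competing bid lies strictly between $1715 and $22506 — underbidding then forfeits a profitable win.
$21527: inside the interval → strictly worse (loss $979).
$1455: below both → same outcome either way.
$24181: above both → same outcome either way.
$22552: above both → same outcome either way.
$24457: above both → same outcome either way.
$19990: inside the interval → strictly worse (loss $2516).
$23668: above both → same outcome either way.
$22700: above both → same outcome either way.
Count: 2.

2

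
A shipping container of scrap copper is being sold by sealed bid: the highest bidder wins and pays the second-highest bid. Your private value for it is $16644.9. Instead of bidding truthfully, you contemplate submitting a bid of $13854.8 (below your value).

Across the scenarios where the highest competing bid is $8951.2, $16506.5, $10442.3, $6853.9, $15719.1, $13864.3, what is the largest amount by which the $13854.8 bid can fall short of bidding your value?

$8951.2: same outcome either way → loss $0.
$16506.5: truthful gives $138.4, deviation gives $0 → loss $138.4.
$10442.3: same outcome either way → loss $0.
$6853.9: same outcome either way → loss $0.
$15719.1: truthful gives $925.8, deviation gives $0 → loss $925.8.
$13864.3: truthful gives $2780.6, deviation gives $0 → loss $2780.6.
Maximum loss: $2780.6.

$2780.6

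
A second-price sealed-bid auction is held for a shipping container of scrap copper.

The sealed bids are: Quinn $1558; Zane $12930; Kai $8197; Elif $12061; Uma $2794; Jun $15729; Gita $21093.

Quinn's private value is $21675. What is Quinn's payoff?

Highest bid: Gita at $21093, so Gita wins.
Second-highest bid: Jun at $15729 — that is the price the winner pays.
Quinn did not win, so Quinn pays nothing and receives nothing: payoff $0.

$0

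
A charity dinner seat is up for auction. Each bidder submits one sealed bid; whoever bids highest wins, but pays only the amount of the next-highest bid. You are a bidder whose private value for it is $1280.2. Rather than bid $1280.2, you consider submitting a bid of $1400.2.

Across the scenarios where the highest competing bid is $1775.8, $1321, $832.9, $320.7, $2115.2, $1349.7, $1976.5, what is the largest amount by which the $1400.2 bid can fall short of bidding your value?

$1775.8: same outcome either way → loss $0.
$1321: truthful gives $0, deviation gives −$40.8 → loss $40.8.
$832.9: same outcome either way → loss $0.
$320.7: same outcome either way → loss $0.
$2115.2: same outcome either way → loss $0.
$1349.7: truthful gives $0, deviation gives −$69.5 → loss $69.5.
$1976.5: same outcome either way → loss $0.
Maximum loss: $69.5.

$69.5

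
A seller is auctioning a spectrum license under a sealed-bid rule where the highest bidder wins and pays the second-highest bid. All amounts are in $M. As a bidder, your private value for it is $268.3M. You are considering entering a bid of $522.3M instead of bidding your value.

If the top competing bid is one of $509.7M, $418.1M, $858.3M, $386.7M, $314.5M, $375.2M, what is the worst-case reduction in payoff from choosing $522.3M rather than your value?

$509.7M: truthful gives $0M, deviation gives −$241.4M → loss $241.4M.
$418.1M: truthful gives $0M, deviation gives −$149.8M → loss $149.8M.
$858.3M: same outcome either way → loss $0M.
$386.7M: truthful gives $0M, deviation gives −$118.4M → loss $118.4M.
$314.5M: truthful gives $0M, deviation gives −$46.2M → loss $46.2M.
$375.2M: truthful gives $0M, deviation gives −$106.9M → loss $106.9M.
Maximum loss: $241.4M.

$241.4M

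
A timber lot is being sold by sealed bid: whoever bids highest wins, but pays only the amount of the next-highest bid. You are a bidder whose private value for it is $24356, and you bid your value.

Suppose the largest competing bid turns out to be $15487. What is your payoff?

Your bid $24356 exceeds the highest competing bid $15487, so you win.
In a second-price auction the winner pays the second-highest bid, $15487.
Payoff = value − price = $24356 − $15487 = $8869.

$8869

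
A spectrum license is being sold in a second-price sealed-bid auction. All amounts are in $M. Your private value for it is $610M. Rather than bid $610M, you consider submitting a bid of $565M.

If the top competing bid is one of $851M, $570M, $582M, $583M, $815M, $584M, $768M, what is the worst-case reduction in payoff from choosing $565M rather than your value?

$40M

$851M: same outcome either way → loss $0M.
$570M: truthful gives $40M, deviation gives $0M → loss $40M.
$582M: truthful gives $28M, deviation gives $0M → loss $28M.
$583M: truthful gives $27M, deviation gives $0M → loss $27M.
$815M: same outcome either way → loss $0M.
$584M: truthful gives $26M, deviation gives $0M → loss $26M.
$768M: same outcome either way → loss $0M.
Maximum loss: $40M.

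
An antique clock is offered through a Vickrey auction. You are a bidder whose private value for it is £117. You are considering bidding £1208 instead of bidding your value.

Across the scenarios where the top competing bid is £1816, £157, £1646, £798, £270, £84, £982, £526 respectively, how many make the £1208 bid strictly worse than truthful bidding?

The deviation hurts exactly when the highest competing bid lies strictly between £117 and £1208 — overbidding then wins at a price above your value.
£1816: above both → same outcome either way.
£157: inside the interval → strictly worse (loss £40).
£1646: above both → same outcome either way.
£798: inside the interval → strictly worse (loss £681).
£270: inside the interval → strictly worse (loss £153).
£84: below both → same outcome either way.
£982: inside the interval → strictly worse (loss £865).
£526: inside the interval → strictly worse (loss £409).
Count: 5.

5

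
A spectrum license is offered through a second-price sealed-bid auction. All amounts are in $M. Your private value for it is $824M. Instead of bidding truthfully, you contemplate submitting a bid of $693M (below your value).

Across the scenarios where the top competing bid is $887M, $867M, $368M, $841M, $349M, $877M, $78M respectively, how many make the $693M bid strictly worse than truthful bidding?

The deviation hurts exactly when the highest competing bid lies strictly between $693M and $824M — underbidding then forfeits a profitable win.
$887M: above both → same outcome either way.
$867M: above both → same outcome either way.
$368M: below both → same outcome either way.
$841M: above both → same outcome either way.
$349M: below both → same outcome either way.
$877M: above both → same outcome either way.
$78M: below both → same outcome either way.
Count: 0.

0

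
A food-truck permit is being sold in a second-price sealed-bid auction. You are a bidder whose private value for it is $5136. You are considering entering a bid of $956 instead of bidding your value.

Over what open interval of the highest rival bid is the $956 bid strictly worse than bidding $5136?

($956, $5136)

If the competing bid is below $956, both bids win at the same price — no difference.
If it is above $5136, both bids lose — no difference.
If it lies strictly between $956 and $5136, bidding your value wins at a price below your value (positive payoff) while bidding $956 loses (payoff 0).
So the deviation strictly hurts on the open interval ($956, $5136).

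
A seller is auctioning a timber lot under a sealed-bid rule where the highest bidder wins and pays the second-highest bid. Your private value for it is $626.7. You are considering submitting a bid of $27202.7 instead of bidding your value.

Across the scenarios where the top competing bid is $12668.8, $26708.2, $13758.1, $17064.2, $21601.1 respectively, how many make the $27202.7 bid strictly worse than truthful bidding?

The deviation hurts exactly when the highest competing bid lies strictly between $626.7 and $27202.7 — overbidding then wins at a price above your value.
$12668.8: inside the interval → strictly worse (loss $12042.1).
$26708.2: inside the interval → strictly worse (loss $26081.5).
$13758.1: inside the interval → strictly worse (loss $13131.4).
$17064.2: inside the interval → strictly worse (loss $16437.5).
$21601.1: inside the interval → strictly worse (loss $20974.4).
Count: 5.

5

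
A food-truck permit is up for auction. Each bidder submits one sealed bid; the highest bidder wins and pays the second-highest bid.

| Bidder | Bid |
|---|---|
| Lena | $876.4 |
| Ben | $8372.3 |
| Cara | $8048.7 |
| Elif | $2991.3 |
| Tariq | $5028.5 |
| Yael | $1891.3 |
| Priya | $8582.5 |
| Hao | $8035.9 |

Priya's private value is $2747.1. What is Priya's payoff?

−$5625.2

Highest bid: Priya at $8582.5, so Priya wins.
Second-highest bid: Ben at $8372.3 — that is the price the winner pays.
Priya's payoff = value − price = $2747.1 − $8372.3 = −$5625.2.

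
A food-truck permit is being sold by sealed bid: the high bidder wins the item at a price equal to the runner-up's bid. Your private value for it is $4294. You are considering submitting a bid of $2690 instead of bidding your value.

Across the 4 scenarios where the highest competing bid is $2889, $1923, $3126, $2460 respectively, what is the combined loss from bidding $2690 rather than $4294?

$2573

The deviation costs you only when the competing bid falls strictly between $2690 and $4294; elsewhere both bids give the same outcome.
$2889: truthful payoff $1405, deviation payoff $0 → loss $1405.
$1923: outcomes coincide → loss $0.
$3126: truthful payoff $1168, deviation payoff $0 → loss $1168.
$2460: outcomes coincide → loss $0.
Total loss = $1405 + $1168 = $2573.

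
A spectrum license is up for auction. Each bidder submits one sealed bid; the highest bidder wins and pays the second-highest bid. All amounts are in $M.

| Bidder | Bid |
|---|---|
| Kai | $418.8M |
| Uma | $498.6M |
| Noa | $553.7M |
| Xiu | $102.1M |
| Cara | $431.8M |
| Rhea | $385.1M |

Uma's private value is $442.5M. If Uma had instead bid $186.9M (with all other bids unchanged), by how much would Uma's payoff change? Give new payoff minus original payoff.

$0M

The highest bid among the other bidders is $553.7M; Uma's bid doesn't change that.
Original bid $498.6M: Uma is not highest (top rival bid is $553.7M); payoff $0M.
Alternative bid $186.9M: Uma is not highest (top rival bid is $553.7M); payoff $0M.
Change in payoff = $0M − ($0M) = $0M.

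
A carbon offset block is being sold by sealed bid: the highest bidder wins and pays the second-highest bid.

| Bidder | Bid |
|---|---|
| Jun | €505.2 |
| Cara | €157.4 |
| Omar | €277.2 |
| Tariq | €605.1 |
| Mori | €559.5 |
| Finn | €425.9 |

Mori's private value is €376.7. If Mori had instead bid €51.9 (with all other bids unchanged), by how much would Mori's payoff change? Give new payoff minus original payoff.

€0

The highest bid among the other bidders is €605.1; Mori's bid doesn't change that.
Original bid €559.5: Mori is not highest (top rival bid is €605.1); payoff €0.
Alternative bid €51.9: Mori is not highest (top rival bid is €605.1); payoff €0.
Change in payoff = €0 − (€0) = €0.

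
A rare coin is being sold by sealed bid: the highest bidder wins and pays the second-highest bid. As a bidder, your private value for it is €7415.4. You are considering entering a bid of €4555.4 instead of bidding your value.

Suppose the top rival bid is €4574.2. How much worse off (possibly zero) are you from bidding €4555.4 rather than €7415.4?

Bidding your value €7415.4: you win (since €7415.4 > €4574.2) and pay €4574.2. Payoff €2841.2.
Bidding €4555.4: you lose. Payoff €0.
The competing bid €4574.2 lies between your shaded bid and your value, so underbidding forfeits an item you could have won at a profitable price.
Loss from deviating = €2841.2 − (€0) = €2841.2.

€2841.2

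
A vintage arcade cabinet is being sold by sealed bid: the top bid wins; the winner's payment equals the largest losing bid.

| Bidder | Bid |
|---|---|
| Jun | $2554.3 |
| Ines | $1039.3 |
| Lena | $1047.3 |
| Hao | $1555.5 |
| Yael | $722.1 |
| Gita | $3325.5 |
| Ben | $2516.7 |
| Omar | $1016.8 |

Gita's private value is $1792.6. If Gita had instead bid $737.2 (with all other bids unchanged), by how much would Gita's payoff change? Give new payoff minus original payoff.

$761.7

The highest bid among the other bidders is $2554.3; Gita's bid doesn't change that.
Original bid $3325.5: Gita is highest, pays the top rival bid $2554.3; payoff $1792.6 − $2554.3 = −$761.7.
Alternative bid $737.2: Gita is not highest (top rival bid is $2554.3); payoff $0.
Change in payoff = $0 − (−$761.7) = $761.7.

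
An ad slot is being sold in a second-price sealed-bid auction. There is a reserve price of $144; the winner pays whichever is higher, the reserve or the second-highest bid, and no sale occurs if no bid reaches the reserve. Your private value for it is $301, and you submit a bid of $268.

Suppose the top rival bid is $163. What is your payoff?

$138

Your bid $268 is the highest and exceeds the reserve.
Price = max(second-highest bid, reserve) = max($163, $144) = $163.
Payoff = $301 − $163 = $138.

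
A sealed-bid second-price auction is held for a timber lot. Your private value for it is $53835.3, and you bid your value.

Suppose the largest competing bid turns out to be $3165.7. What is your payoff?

$50669.6

Your bid $53835.3 exceeds the highest competing bid $3165.7, so you win.
In a second-price auction the winner pays the second-highest bid, $3165.7.
Payoff = value − price = $53835.3 − $3165.7 = $50669.6.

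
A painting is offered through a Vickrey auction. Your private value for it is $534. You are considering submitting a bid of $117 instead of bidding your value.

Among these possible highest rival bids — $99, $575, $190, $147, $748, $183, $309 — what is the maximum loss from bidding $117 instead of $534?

$99: same outcome either way → loss $0.
$575: same outcome either way → loss $0.
$190: truthful gives $344, deviation gives $0 → loss $344.
$147: truthful gives $387, deviation gives $0 → loss $387.
$748: same outcome either way → loss $0.
$183: truthful gives $351, deviation gives $0 → loss $351.
$309: truthful gives $225, deviation gives $0 → loss $225.
Maximum loss: $387.

$387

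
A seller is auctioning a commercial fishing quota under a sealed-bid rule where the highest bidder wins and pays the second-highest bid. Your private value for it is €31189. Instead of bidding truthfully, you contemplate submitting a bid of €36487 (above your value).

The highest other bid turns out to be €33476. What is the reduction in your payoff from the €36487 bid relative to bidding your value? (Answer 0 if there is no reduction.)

€2287

Bidding your value €31189: you lose (since €31189 < €33476). Payoff €0.
Bidding €36487: you win and pay €33476. Payoff €31189 − €33476 = −€2287.
The competing bid €33476 lies between your value and your inflated bid, so overbidding wins an item priced above your value.
Loss from deviating = €0 − (−€2287) = €2287.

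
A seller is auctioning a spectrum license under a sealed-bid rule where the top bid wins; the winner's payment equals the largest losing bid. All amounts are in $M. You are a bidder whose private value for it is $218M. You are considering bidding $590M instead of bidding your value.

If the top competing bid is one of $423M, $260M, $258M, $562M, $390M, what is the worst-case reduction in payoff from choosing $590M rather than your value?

$423M: truthful gives $0M, deviation gives −$205M → loss $205M.
$260M: truthful gives $0M, deviation gives −$42M → loss $42M.
$258M: truthful gives $0M, deviation gives −$40M → loss $40M.
$562M: truthful gives $0M, deviation gives −$344M → loss $344M.
$390M: truthful gives $0M, deviation gives −$172M → loss $172M.
Maximum loss: $344M.

$344M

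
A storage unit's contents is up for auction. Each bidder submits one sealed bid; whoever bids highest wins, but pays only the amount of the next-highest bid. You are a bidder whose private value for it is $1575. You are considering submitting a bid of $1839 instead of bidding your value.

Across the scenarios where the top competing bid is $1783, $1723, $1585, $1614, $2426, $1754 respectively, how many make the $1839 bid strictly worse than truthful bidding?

5

The deviation hurts exactly when the highest competing bid lies strictly between $1575 and $1839 — overbidding then wins at a price above your value.
$1783: inside the interval → strictly worse (loss $208).
$1723: inside the interval → strictly worse (loss $148).
$1585: inside the interval → strictly worse (loss $10).
$1614: inside the interval → strictly worse (loss $39).
$2426: above both → same outcome either way.
$1754: inside the interval → strictly worse (loss $179).
Count: 5.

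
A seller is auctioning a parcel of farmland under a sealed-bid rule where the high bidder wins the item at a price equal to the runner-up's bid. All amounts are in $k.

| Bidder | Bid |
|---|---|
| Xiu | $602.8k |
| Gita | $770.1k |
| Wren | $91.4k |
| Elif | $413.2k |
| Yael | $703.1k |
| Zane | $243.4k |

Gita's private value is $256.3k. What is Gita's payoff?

−$446.8k

Highest bid: Gita at $770.1k, so Gita wins.
Second-highest bid: Yael at $703.1k — that is the price the winner pays.
Gita's payoff = value − price = $256.3k − $703.1k = −$446.8k.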